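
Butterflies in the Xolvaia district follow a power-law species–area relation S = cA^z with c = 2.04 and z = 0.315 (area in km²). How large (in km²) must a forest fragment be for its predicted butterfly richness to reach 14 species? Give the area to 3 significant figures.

452 km²

14 = 2.04 × A^0.315  ⇒  A^0.315 = 14/2.04 = 6.863
ln A = ln(6.863) / 0.315 = 1.9261 / 0.315 = 6.1146
A = e^6.1146 ≈ 452.4 km²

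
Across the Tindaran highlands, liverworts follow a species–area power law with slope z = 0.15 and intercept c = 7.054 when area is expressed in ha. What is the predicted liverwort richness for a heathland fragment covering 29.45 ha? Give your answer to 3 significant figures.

S = 7.054 × 29.45^0.15
ln S = ln 7.054 + 0.15 × ln 29.45 = 1.9536 + 0.15 × 3.3827 = 2.4610
S = e^2.4610 ≈ 11.72

11.7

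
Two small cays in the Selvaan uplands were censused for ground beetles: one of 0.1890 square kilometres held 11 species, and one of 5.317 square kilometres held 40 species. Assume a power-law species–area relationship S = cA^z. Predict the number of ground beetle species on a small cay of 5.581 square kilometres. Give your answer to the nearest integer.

41

z = ln(40/11) / ln(5.317/0.189) = 1.2910 / 3.3369 = 0.3869
c = 11 / 0.189^0.3869 = 11 / 0.5249 = 20.96
S₃ = 20.96 × 5.581^0.3869 = 20.96 × 1.945 ≈ 40.76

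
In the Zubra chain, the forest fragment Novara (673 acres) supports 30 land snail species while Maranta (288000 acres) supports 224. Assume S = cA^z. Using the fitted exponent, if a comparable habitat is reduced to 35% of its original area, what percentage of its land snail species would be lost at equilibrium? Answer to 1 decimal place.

z = ln(224/30) / ln(288000/673) = 2.0104 / 6.0590 = 0.3318
S_new/S_old = (A_new/A_old)^z = 0.35^0.3318 = exp(0.3318 × -1.0498) = 0.7059
Fraction lost = 1 − 0.7059 = 0.2941

29.4%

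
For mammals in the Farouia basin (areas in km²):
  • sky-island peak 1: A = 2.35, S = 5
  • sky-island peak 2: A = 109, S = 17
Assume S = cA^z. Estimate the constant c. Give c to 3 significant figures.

z = ln(S₂/S₁) / ln(A₂/A₁) = ln(17/5) / ln(109/2.35) = 1.2238 / 3.8369 = 0.3189
c = S₁ / A₁^z = 5 / 2.35^0.3189 = 5 / 1.313 = 3.807

3.81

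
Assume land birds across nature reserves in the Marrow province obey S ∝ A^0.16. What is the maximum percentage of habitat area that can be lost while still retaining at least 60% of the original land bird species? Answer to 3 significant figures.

Need (A_new/A_old)^0.16 = 0.6, so A_new/A_old = 0.6^(1/0.16) = 0.6^6.25
ln(A_new/A_old) = ln 0.6 / 0.16 = -0.5108 / 0.16 = -3.1927
A_new/A_old = e^-3.1927 ≈ 0.04106
Fraction that can be lost = 1 − 0.04106 = 0.9589

95.9%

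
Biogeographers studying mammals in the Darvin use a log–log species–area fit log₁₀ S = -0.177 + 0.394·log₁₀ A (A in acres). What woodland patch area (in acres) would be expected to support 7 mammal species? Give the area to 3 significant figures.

7 = 0.6653 × A^0.394  ⇒  A^0.394 = 7/0.6653 = 10.52
ln A = ln(10.52) / 0.394 = 2.3535 / 0.394 = 5.9733
A = e^5.9733 ≈ 392.8 acres

393 acres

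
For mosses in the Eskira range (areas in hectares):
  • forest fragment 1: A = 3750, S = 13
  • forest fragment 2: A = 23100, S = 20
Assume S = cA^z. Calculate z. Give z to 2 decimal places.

0.24

Taking logs: ln S = ln c + z ln A, so z = (ln S₂ − ln S₁)/(ln A₂ − ln A₁).
z = ln(20/13) / ln(23100/3750) = ln(1.538) / ln(6.16) = 0.4308 / 1.8181 = 0.2369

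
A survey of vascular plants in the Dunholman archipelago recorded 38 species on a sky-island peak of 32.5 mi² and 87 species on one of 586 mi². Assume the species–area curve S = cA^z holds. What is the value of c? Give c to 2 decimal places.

14.02

z = ln(S₂/S₁) / ln(A₂/A₁) = ln(87/38) / ln(586/32.5) = 0.8283 / 2.8921 = 0.2864
c = S₁ / A₁^z = 38 / 32.5^0.2864 = 38 / 2.71 = 14.02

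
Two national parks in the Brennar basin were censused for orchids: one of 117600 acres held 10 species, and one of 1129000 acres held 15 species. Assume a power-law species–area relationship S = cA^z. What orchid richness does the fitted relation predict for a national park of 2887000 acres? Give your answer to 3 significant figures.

z = ln(15/10) / ln(1129000/117600) = 0.4055 / 2.2618 = 0.1793
c = 10 / 117600^0.1793 = 10 / 8.109 = 1.233
S₃ = 1.233 × 2887000^0.1793 = 1.233 × 14.39 ≈ 17.75

17.7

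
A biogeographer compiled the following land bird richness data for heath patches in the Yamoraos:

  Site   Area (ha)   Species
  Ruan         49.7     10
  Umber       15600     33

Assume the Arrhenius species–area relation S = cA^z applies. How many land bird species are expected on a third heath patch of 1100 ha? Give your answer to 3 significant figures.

19.0

z = ln(33/10) / ln(15600/49.7) = 1.1939 / 5.7490 = 0.2077
c = 10 / 49.7^0.2077 = 10 / 2.251 = 4.443
S₃ = 4.443 × 1100^0.2077 = 4.443 × 4.282 ≈ 19.03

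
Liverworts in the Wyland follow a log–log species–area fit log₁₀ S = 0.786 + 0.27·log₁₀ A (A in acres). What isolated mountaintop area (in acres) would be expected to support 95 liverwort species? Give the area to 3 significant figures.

25900 acres

95 = 6.109 × A^0.27  ⇒  A^0.27 = 95/6.109 = 15.55
ln A = ln(15.55) / 0.27 = 2.7440 / 0.27 = 10.1631
A = e^10.1631 ≈ 25929 acres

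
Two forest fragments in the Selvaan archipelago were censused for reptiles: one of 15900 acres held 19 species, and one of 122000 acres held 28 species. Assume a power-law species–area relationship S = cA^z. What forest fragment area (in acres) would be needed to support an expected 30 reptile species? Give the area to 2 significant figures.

z = ln(28/19) / ln(122000/15900) = 0.3878 / 2.0377 = 0.1903
c = 19 / 15900^0.1903 = 19 / 6.302 = 3.015
A = (30/3.015)^(1/0.1903) ⇒ ln A = ln(9.951)/0.1903 = 12.0743
A = e^12.0743 ≈ 175314 acres

180000 acres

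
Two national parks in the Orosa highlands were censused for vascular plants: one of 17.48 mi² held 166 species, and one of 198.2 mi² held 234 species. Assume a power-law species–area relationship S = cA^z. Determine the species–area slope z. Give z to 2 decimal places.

Taking logs: ln S = ln c + z ln A, so z = (ln S₂ − ln S₁)/(ln A₂ − ln A₁).
z = ln(234/166) / ln(198.2/17.48) = ln(1.41) / ln(11.34) = 0.3433 / 2.4282 = 0.1414

0.14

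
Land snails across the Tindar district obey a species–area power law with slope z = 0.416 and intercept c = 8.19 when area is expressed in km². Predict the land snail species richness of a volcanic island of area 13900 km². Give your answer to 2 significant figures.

430

S = 8.19 × 13900^0.416
ln S = ln 8.19 + 0.416 × ln 13900 = 2.1029 + 0.416 × 9.5396 = 6.0714
S = e^6.0714 ≈ 433.3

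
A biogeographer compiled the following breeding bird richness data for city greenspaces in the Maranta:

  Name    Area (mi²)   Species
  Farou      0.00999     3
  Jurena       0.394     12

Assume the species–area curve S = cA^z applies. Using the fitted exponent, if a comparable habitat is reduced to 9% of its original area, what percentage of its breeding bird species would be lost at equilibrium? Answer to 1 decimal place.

z = ln(12/3) / ln(0.394/0.00999) = 1.3863 / 3.6748 = 0.3772
S_new/S_old = (A_new/A_old)^z = 0.09^0.3772 = exp(0.3772 × -2.4079) = 0.4032
Fraction lost = 1 − 0.4032 = 0.5968

59.7%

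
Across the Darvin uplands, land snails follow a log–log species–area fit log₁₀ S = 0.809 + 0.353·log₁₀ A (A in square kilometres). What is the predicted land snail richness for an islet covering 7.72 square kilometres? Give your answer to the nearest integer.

S = 6.442 × 7.72^0.353
ln S = ln 6.442 + 0.353 × ln 7.72 = 1.8628 + 0.353 × 2.0438 = 2.5843
S = e^2.5843 ≈ 13.25

13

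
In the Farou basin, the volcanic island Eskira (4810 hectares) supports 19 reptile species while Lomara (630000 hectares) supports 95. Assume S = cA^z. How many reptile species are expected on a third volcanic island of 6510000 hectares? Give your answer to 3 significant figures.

z = ln(95/19) / ln(630000/4810) = 1.6094 / 4.8750 = 0.3301
c = 19 / 4810^0.3301 = 19 / 16.43 = 1.156
S₃ = 1.156 × 6510000^0.3301 = 1.156 × 177.6 ≈ 205.4

205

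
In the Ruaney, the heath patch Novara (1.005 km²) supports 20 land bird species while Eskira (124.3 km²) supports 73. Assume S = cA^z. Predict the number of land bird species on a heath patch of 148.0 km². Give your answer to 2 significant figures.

77

z = ln(73/20) / ln(124.3/1.005) = 1.2947 / 4.8177 = 0.2687
c = 20 / 1.005^0.2687 = 20 / 1.001 = 19.97
S₃ = 19.97 × 148^0.2687 = 19.97 × 3.83 ≈ 76.51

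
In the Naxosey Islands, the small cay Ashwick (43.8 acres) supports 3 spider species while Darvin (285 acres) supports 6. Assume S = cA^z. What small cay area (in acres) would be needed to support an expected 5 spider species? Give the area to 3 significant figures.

174 acres

z = ln(6/3) / ln(285/43.8) = 0.6931 / 1.8729 = 0.3701
c = 3 / 43.8^0.3701 = 3 / 4.051 = 0.7406
A = (5/0.7406)^(1/0.3701) ⇒ ln A = ln(6.751)/0.3701 = 5.1599
A = e^5.1599 ≈ 174.1 acres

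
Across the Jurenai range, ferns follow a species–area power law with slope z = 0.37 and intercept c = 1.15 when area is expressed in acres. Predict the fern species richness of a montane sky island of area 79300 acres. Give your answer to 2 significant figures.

S = 1.15 × 79300^0.37
ln S = ln 1.15 + 0.37 × ln 79300 = 0.1398 + 0.37 × 11.2810 = 4.3137
S = e^4.3137 ≈ 74.72

75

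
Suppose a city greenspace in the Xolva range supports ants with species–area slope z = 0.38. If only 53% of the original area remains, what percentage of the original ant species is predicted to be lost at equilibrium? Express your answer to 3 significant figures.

21.4%

S_new/S_old = (A_new/A_old)^z = 0.53^0.38
= exp(0.38 × ln 0.53) = exp(0.38 × -0.6349) = exp(-0.2413) ≈ 0.7856
Fraction lost = 1 − 0.7856 = 0.2144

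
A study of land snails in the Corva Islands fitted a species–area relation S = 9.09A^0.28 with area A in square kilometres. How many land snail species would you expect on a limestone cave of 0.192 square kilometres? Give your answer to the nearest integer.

6

S = 9.09 × 0.192^0.28 = 9.09 × 0.63 ≈ 5.726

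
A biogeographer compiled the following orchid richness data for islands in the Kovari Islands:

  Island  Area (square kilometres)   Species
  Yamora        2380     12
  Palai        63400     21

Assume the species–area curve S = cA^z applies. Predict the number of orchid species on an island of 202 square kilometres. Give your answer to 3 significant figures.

z = ln(21/12) / ln(63400/2380) = 0.5596 / 3.2824 = 0.1705
c = 12 / 2380^0.1705 = 12 / 3.764 = 3.188
S₃ = 3.188 × 202^0.1705 = 3.188 × 2.472 ≈ 7.88

7.88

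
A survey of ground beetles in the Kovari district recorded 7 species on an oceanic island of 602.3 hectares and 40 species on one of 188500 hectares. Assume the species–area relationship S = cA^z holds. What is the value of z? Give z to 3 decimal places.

Taking logs: ln S = ln c + z ln A, so z = (ln S₂ − ln S₁)/(ln A₂ − ln A₁).
z = ln(40/7) / ln(188500/602.3) = ln(5.714) / ln(313) = 1.7430 / 5.7461 = 0.3033

0.303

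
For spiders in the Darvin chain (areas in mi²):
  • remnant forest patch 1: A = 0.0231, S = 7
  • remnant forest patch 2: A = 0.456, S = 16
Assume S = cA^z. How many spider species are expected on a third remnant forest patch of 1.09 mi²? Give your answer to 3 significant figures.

z = ln(16/7) / ln(0.456/0.0231) = 0.8267 / 2.9827 = 0.2772
c = 7 / 0.0231^0.2772 = 7 / 0.3519 = 19.89
S₃ = 19.89 × 1.09^0.2772 = 19.89 × 1.024 ≈ 20.37

20.4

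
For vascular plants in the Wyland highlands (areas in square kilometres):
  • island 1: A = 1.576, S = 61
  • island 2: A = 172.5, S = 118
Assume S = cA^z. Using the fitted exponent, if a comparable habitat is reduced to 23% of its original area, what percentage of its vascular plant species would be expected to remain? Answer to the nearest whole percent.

81%

z = ln(118/61) / ln(172.5/1.576) = 0.6598 / 4.6955 = 0.1405
S_new/S_old = (A_new/A_old)^z = 0.23^0.1405 = exp(0.1405 × -1.4697) = 0.8134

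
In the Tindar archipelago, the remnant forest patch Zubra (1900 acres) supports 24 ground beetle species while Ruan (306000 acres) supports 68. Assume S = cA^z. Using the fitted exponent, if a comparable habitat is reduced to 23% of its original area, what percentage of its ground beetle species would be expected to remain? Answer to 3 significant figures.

z = ln(68/24) / ln(306000/1900) = 1.0415 / 5.0817 = 0.2049
S_new/S_old = (A_new/A_old)^z = 0.23^0.2049 = exp(0.2049 × -1.4697) = 0.7399

74.0%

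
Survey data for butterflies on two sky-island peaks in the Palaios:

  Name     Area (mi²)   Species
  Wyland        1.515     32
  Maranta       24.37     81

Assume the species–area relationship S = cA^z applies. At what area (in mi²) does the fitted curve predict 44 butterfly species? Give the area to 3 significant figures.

z = ln(81/32) / ln(24.37/1.515) = 0.9287 / 2.7779 = 0.3343
c = 32 / 1.515^0.3343 = 32 / 1.149 = 27.85
A = (44/27.85)^(1/0.3343) ⇒ ln A = ln(1.58)/0.3343 = 1.3680
A = e^1.3680 ≈ 3.927 mi²

3.93 mi²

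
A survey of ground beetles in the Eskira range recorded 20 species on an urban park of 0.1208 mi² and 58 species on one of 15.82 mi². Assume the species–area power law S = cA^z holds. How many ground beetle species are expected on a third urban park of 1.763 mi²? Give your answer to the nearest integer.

z = ln(58/20) / ln(15.82/0.1208) = 1.0647 / 4.8749 = 0.2184
c = 20 / 0.1208^0.2184 = 20 / 0.6303 = 31.73
S₃ = 31.73 × 1.763^0.2184 = 31.73 × 1.132 ≈ 35.92

36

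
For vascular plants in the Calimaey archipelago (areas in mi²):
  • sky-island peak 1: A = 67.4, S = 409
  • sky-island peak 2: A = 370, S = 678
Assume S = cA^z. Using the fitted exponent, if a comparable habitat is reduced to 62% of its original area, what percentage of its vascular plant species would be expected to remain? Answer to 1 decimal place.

86.8%

z = ln(678/409) / ln(370/67.4) = 0.5054 / 1.7029 = 0.2968
S_new/S_old = (A_new/A_old)^z = 0.62^0.2968 = exp(0.2968 × -0.4780) = 0.8677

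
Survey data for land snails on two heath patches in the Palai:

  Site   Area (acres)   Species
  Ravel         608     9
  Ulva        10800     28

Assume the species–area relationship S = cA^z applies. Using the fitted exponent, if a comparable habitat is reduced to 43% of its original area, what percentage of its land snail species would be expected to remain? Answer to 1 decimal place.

71.7%

z = ln(28/9) / ln(10800/608) = 1.1350 / 2.8771 = 0.3945
S_new/S_old = (A_new/A_old)^z = 0.43^0.3945 = exp(0.3945 × -0.8440) = 0.7168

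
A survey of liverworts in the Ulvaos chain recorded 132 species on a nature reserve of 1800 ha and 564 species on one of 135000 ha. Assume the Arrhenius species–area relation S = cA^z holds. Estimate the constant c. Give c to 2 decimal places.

z = ln(S₂/S₁) / ln(A₂/A₁) = ln(564/132) / ln(135000/1800) = 1.4523 / 4.3175 = 0.3364
c = S₁ / A₁^z = 132 / 1800^0.3364 = 132 / 12.44 = 10.61

10.61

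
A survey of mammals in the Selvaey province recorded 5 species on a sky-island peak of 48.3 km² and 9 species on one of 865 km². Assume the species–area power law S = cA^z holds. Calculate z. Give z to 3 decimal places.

0.204

Taking logs: ln S = ln c + z ln A, so z = (ln S₂ − ln S₁)/(ln A₂ − ln A₁).
z = ln(9/5) / ln(865/48.3) = ln(1.8) / ln(17.91) = 0.5878 / 2.8853 = 0.2037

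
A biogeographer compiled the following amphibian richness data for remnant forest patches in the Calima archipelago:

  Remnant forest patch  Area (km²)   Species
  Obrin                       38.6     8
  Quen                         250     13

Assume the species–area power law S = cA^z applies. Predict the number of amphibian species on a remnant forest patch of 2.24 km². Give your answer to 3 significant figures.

z = ln(13/8) / ln(250/38.6) = 0.4855 / 1.8682 = 0.2599
c = 8 / 38.6^0.2599 = 8 / 2.584 = 3.096
S₃ = 3.096 × 2.24^0.2599 = 3.096 × 1.233 ≈ 3.818

3.82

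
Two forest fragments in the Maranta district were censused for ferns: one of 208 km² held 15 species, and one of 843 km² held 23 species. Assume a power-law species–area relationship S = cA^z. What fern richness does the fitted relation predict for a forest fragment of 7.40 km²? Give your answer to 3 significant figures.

z = ln(23/15) / ln(843/208) = 0.4274 / 1.3994 = 0.3054
c = 15 / 208^0.3054 = 15 / 5.105 = 2.938
S₃ = 2.938 × 7.4^0.3054 = 2.938 × 1.843 ≈ 5.414

5.41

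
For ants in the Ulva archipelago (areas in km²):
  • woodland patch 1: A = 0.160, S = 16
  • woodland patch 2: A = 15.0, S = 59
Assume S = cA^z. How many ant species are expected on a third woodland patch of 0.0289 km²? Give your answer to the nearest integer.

z = ln(59/16) / ln(15/0.16) = 1.3049 / 4.5406 = 0.2874
c = 16 / 0.16^0.2874 = 16 / 0.5906 = 27.09
S₃ = 27.09 × 0.0289^0.2874 = 27.09 × 0.3611 ≈ 9.784

10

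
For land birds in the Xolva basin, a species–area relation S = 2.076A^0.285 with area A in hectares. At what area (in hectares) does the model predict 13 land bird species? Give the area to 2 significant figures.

13 = 2.076 × A^0.285  ⇒  A^0.285 = 13/2.076 = 6.262
ln A = ln(6.262) / 0.285 = 1.8345 / 0.285 = 6.4369
A = e^6.4369 ≈ 624.4 hectares

620 hectares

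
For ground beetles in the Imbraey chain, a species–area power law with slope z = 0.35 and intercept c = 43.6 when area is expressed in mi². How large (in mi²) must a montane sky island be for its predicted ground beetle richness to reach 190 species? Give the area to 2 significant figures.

67 mi²

190 = 43.6 × A^0.35  ⇒  A^0.35 = 190/43.6 = 4.358
ln A = ln(4.358) / 0.35 = 1.4720 / 0.35 = 4.2056
A = e^4.2056 ≈ 67.06 mi²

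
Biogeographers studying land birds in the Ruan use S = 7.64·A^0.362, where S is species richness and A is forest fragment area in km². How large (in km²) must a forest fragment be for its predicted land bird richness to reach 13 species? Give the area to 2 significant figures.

4.3 km²

13 = 7.64 × A^0.362  ⇒  A^0.362 = 13/7.64 = 1.702
ln A = ln(1.702) / 0.362 = 0.5316 / 0.362 = 1.4684
A = e^1.4684 ≈ 4.342 km²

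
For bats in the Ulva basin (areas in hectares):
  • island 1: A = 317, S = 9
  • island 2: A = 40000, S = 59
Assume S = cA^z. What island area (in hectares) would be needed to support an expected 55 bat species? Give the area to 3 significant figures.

z = ln(59/9) / ln(40000/317) = 1.8803 / 4.8377 = 0.3887
c = 9 / 317^0.3887 = 9 / 9.378 = 0.9597
A = (55/0.9597)^(1/0.3887) ⇒ ln A = ln(57.31)/0.3887 = 10.4160
A = e^10.4160 ≈ 33390 hectares

33400 hectares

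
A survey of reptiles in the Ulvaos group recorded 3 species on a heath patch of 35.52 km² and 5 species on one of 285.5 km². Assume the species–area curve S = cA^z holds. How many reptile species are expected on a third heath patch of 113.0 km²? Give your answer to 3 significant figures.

z = ln(5/3) / ln(285.5/35.52) = 0.5108 / 2.0841 = 0.2451
c = 3 / 35.52^0.2451 = 3 / 2.399 = 1.251
S₃ = 1.251 × 113^0.2451 = 1.251 × 3.186 ≈ 3.984

3.98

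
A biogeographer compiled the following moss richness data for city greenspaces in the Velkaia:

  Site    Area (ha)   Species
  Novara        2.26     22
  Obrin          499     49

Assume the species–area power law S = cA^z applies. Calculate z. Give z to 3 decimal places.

Taking logs: ln S = ln c + z ln A, so z = (ln S₂ − ln S₁)/(ln A₂ − ln A₁).
z = ln(49/22) / ln(499/2.26) = ln(2.227) / ln(220.8) = 0.8008 / 5.3972 = 0.1484

0.148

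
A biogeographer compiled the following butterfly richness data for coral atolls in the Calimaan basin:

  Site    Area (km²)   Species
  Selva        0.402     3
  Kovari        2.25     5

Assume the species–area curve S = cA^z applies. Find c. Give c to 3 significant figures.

z = ln(S₂/S₁) / ln(A₂/A₁) = ln(5/3) / ln(2.25/0.402) = 0.5108 / 1.7222 = 0.2966
c = S₁ / A₁^z = 3 / 0.402^0.2966 = 3 / 0.7632 = 3.931

3.93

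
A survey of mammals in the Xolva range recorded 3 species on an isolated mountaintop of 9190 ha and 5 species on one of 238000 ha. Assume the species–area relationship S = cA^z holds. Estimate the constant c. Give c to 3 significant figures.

0.716

z = ln(S₂/S₁) / ln(A₂/A₁) = ln(5/3) / ln(238000/9190) = 0.5108 / 3.2542 = 0.1570
c = S₁ / A₁^z = 3 / 9190^0.1570 = 3 / 4.189 = 0.7161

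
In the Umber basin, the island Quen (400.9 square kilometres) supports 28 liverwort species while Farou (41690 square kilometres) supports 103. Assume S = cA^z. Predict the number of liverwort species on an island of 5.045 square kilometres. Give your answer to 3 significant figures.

z = ln(103/28) / ln(41690/400.9) = 1.3025 / 4.6443 = 0.2805
c = 28 / 400.9^0.2805 = 28 / 5.371 = 5.213
S₃ = 5.213 × 5.045^0.2805 = 5.213 × 1.574 ≈ 8.208

8.21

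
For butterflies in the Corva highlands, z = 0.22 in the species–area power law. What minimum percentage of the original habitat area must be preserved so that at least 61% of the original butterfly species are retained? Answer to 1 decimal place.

10.6%

Need (A_new/A_old)^0.22 = 0.61, so A_new/A_old = 0.61^(1/0.22) = 0.61^4.545
ln(A_new/A_old) = ln 0.61 / 0.22 = -0.4943 / 0.22 = -2.2468
A_new/A_old = e^-2.2468 ≈ 0.1057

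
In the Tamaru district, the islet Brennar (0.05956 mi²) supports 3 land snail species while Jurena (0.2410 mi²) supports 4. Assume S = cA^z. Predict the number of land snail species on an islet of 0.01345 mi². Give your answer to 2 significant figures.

z = ln(4/3) / ln(0.241/0.05956) = 0.2877 / 1.3978 = 0.2058
c = 3 / 0.05956^0.2058 = 3 / 0.5596 = 5.361
S₃ = 5.361 × 0.01345^0.2058 = 5.361 × 0.412 ≈ 2.209

2.2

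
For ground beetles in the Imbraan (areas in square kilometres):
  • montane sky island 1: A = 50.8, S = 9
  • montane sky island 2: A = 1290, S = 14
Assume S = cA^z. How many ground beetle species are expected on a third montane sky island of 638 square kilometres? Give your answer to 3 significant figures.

12.7

z = ln(14/9) / ln(1290/50.8) = 0.4418 / 3.2345 = 0.1366
c = 9 / 50.8^0.1366 = 9 / 1.71 = 5.263
S₃ = 5.263 × 638^0.1366 = 5.263 × 2.416 ≈ 12.72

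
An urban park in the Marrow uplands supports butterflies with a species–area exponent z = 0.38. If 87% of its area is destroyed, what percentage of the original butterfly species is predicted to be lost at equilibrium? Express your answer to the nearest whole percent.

S_new/S_old = (A_new/A_old)^z = 0.13^0.38
= exp(0.38 × ln 0.13) = exp(0.38 × -2.0402) = exp(-0.7753) ≈ 0.4606
Fraction lost = 1 − 0.4606 = 0.5394

54%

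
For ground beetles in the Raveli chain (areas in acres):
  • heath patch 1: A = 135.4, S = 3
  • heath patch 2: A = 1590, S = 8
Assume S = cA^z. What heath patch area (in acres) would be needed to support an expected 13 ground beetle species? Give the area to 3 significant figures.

5380 acres

z = ln(8/3) / ln(1590/135.4) = 0.9808 / 2.4633 = 0.3982
c = 3 / 135.4^0.3982 = 3 / 7.06 = 0.425
A = (13/0.425)^(1/0.3982) ⇒ ln A = ln(30.59)/0.3982 = 8.5908
A = e^8.5908 ≈ 5382 acres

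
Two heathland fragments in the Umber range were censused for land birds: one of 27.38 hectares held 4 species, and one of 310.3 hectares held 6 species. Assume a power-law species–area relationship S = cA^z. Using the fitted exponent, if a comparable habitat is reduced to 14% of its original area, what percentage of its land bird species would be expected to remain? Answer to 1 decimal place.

72.0%

z = ln(6/4) / ln(310.3/27.38) = 0.4055 / 2.4277 = 0.1670
S_new/S_old = (A_new/A_old)^z = 0.14^0.1670 = exp(0.1670 × -1.9661) = 0.7201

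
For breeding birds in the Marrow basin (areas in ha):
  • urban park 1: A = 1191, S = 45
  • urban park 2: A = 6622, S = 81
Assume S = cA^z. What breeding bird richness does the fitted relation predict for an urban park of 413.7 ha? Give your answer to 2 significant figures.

z = ln(81/45) / ln(6622/1191) = 0.5878 / 1.7156 = 0.3426
c = 45 / 1191^0.3426 = 45 / 11.32 = 3.975
S₃ = 3.975 × 413.7^0.3426 = 3.975 × 7.88 ≈ 31.32

31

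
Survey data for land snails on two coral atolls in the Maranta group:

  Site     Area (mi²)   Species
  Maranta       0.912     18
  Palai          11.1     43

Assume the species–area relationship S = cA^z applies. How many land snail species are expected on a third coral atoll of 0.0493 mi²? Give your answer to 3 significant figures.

6.51

z = ln(43/18) / ln(11.1/0.912) = 0.8708 / 2.4991 = 0.3485
c = 18 / 0.912^0.3485 = 18 / 0.9684 = 18.59
S₃ = 18.59 × 0.0493^0.3485 = 18.59 × 0.3504 ≈ 6.512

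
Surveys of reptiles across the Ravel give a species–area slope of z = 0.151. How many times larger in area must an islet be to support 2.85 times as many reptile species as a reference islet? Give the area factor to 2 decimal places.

(A₂/A₁)^0.151 = 2.85, so A₂/A₁ = 2.85^(1/0.151) = 2.85^6.623
ln(A₂/A₁) = ln 2.85 / 0.151 = 1.0473 / 0.151 = 6.9359
A₂/A₁ = e^6.9359 ≈ 1029

1028.53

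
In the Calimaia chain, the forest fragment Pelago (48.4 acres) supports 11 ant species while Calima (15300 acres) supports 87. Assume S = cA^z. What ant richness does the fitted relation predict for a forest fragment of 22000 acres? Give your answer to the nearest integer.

z = ln(87/11) / ln(15300/48.4) = 2.0680 / 5.7561 = 0.3593
c = 11 / 48.4^0.3593 = 11 / 4.03 = 2.729
S₃ = 2.729 × 22000^0.3593 = 2.729 × 36.32 ≈ 99.13

99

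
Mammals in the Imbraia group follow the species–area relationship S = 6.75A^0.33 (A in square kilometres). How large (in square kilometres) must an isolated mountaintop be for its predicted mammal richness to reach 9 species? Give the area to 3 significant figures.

2.39 square kilometres

9 = 6.75 × A^0.33  ⇒  A^0.33 = 9/6.75 = 1.333
ln A = ln(1.333) / 0.33 = 0.2877 / 0.33 = 0.8718
A = e^0.8718 ≈ 2.391 square kilometres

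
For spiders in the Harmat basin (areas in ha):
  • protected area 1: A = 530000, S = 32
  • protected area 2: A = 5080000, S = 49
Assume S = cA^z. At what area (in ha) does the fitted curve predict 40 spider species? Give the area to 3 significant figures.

1730000 ha

z = ln(49/32) / ln(5080000/530000) = 0.4261 / 2.2602 = 0.1885
c = 32 / 530000^0.1885 = 32 / 12 = 2.667
A = (40/2.667)^(1/0.1885) ⇒ ln A = ln(15)/0.1885 = 14.3643
A = e^14.3643 ≈ 1731174 ha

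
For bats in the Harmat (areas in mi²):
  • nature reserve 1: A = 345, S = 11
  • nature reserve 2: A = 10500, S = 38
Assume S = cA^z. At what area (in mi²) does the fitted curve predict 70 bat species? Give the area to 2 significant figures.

z = ln(38/11) / ln(10500/345) = 1.2397 / 3.4156 = 0.3630
c = 11 / 345^0.3630 = 11 / 8.339 = 1.319
A = (70/1.319)^(1/0.3630) ⇒ ln A = ln(53.07)/0.3630 = 10.9423
A = e^10.9423 ≈ 56517 mi²

57000 mi²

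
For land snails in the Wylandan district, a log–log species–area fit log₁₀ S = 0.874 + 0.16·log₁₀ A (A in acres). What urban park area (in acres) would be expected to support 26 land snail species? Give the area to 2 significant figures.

26 = 7.482 × A^0.16  ⇒  A^0.16 = 26/7.482 = 3.475
ln A = ln(3.475) / 0.16 = 1.2456 / 0.16 = 7.7852
A = e^7.7852 ≈ 2405 acres

2400 acres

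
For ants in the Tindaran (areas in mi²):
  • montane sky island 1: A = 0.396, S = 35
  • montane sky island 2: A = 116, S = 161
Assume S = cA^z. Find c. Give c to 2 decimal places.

z = ln(S₂/S₁) / ln(A₂/A₁) = ln(161/35) / ln(116/0.396) = 1.5261 / 5.6799 = 0.2687
c = S₁ / A₁^z = 35 / 0.396^0.2687 = 35 / 0.7797 = 44.89

44.89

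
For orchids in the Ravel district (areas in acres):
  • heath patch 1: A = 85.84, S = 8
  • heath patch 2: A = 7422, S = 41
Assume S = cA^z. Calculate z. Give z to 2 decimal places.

Taking logs: ln S = ln c + z ln A, so z = (ln S₂ − ln S₁)/(ln A₂ − ln A₁).
z = ln(41/8) / ln(7422/85.84) = ln(5.125) / ln(86.46) = 1.6341 / 4.4597 = 0.3664

0.37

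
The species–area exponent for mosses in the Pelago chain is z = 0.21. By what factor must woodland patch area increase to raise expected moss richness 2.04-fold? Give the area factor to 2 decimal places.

(A₂/A₁)^0.21 = 2.04, so A₂/A₁ = 2.04^(1/0.21) = 2.04^4.762
ln(A₂/A₁) = ln 2.04 / 0.21 = 0.7129 / 0.21 = 3.3950
A₂/A₁ = e^3.3950 ≈ 29.81

29.81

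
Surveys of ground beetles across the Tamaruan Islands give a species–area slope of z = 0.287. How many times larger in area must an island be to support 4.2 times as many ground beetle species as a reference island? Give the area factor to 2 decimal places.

148.46

(A₂/A₁)^0.287 = 4.2, so A₂/A₁ = 4.2^(1/0.287) = 4.2^3.484
ln(A₂/A₁) = ln 4.2 / 0.287 = 1.4351 / 0.287 = 5.0003
A₂/A₁ = e^5.0003 ≈ 148.5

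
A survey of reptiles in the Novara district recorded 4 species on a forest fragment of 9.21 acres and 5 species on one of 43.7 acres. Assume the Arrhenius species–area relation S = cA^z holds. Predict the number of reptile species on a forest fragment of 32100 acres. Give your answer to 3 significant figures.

z = ln(5/4) / ln(43.7/9.21) = 0.2231 / 1.5571 = 0.1433
c = 4 / 9.21^0.1433 = 4 / 1.375 = 2.91
S₃ = 2.91 × 32100^0.1433 = 2.91 × 4.424 ≈ 12.87

12.9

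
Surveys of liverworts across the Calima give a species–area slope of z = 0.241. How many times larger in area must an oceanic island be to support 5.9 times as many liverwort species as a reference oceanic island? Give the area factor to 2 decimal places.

1579.63

(A₂/A₁)^0.241 = 5.9, so A₂/A₁ = 5.9^(1/0.241) = 5.9^4.149
ln(A₂/A₁) = ln 5.9 / 0.241 = 1.7750 / 0.241 = 7.3649
A₂/A₁ = e^7.3649 ≈ 1580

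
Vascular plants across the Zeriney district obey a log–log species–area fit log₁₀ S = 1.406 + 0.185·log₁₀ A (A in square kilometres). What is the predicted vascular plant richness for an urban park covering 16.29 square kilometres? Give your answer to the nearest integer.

S = 25.47 × 16.29^0.185
ln S = ln 25.47 + 0.185 × ln 16.29 = 3.2374 + 0.185 × 2.7906 = 3.7537
S = e^3.7537 ≈ 42.68

43 species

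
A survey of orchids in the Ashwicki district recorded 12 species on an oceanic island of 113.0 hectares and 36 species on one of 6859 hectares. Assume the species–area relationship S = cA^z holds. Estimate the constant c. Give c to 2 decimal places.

z = ln(S₂/S₁) / ln(A₂/A₁) = ln(36/12) / ln(6859/113) = 1.0986 / 4.1059 = 0.2676
c = S₁ / A₁^z = 12 / 113^0.2676 = 12 / 3.543 = 3.387

3.39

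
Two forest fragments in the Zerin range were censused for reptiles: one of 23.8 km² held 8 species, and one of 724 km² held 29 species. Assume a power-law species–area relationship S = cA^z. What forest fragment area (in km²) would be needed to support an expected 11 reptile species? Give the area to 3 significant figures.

55.4 km²

z = ln(29/8) / ln(724/23.8) = 1.2879 / 3.4151 = 0.3771
c = 8 / 23.8^0.3771 = 8 / 3.305 = 2.421
A = (11/2.421)^(1/0.3771) ⇒ ln A = ln(4.544)/0.3771 = 4.0142
A = e^4.0142 ≈ 55.38 km²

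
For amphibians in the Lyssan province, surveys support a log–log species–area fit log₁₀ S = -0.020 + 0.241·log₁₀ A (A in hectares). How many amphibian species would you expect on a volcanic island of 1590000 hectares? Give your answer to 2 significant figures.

S = 0.955 × 1590000^0.241 = 0.955 × 31.23 ≈ 29.82

30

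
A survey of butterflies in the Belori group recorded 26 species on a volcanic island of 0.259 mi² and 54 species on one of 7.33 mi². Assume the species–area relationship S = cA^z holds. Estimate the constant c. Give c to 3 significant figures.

z = ln(S₂/S₁) / ln(A₂/A₁) = ln(54/26) / ln(7.33/0.259) = 0.7309 / 3.3429 = 0.2186
c = S₁ / A₁^z = 26 / 0.259^0.2186 = 26 / 0.7443 = 34.93

34.9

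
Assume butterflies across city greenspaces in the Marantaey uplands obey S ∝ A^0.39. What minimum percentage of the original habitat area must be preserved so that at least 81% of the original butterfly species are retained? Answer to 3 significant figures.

58.3%

Need (A_new/A_old)^0.39 = 0.81, so A_new/A_old = 0.81^(1/0.39) = 0.81^2.564
ln(A_new/A_old) = ln 0.81 / 0.39 = -0.2107 / 0.39 = -0.5403
A_new/A_old = e^-0.5403 ≈ 0.5826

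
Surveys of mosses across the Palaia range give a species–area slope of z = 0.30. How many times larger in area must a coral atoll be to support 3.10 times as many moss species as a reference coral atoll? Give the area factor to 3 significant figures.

(A₂/A₁)^0.3 = 3.1, so A₂/A₁ = 3.1^(1/0.3) = 3.1^3.333
ln(A₂/A₁) = ln 3.1 / 0.3 = 1.1314 / 0.3 = 3.7713
A₂/A₁ = e^3.7713 ≈ 43.44

43.4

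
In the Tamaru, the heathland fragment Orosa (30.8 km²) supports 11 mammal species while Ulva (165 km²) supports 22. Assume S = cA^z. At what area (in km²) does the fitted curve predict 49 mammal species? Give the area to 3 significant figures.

1150 km²

z = ln(22/11) / ln(165/30.8) = 0.6931 / 1.6784 = 0.4130
c = 11 / 30.8^0.4130 = 11 / 4.118 = 2.671
A = (49/2.671)^(1/0.4130) ⇒ ln A = ln(18.35)/0.4130 = 7.0450
A = e^7.0450 ≈ 1147 km²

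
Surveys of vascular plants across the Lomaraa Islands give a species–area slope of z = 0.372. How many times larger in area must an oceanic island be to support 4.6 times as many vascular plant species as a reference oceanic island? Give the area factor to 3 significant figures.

(A₂/A₁)^0.372 = 4.6, so A₂/A₁ = 4.6^(1/0.372) = 4.6^2.688
ln(A₂/A₁) = ln 4.6 / 0.372 = 1.5261 / 0.372 = 4.1023
A₂/A₁ = e^4.1023 ≈ 60.48

60.5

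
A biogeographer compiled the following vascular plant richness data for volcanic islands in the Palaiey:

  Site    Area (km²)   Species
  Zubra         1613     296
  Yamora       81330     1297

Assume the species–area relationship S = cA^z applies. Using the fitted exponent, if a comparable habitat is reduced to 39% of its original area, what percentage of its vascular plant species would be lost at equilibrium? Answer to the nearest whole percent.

30%

z = ln(1297/296) / ln(81330/1613) = 1.4774 / 3.9204 = 0.3769
S_new/S_old = (A_new/A_old)^z = 0.39^0.3769 = exp(0.3769 × -0.9416) = 0.7013
Fraction lost = 1 − 0.7013 = 0.2987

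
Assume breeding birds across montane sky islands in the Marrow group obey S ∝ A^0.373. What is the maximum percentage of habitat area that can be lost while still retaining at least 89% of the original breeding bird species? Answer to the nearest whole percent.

Need (A_new/A_old)^0.373 = 0.89, so A_new/A_old = 0.89^(1/0.373) = 0.89^2.681
ln(A_new/A_old) = ln 0.89 / 0.373 = -0.1165 / 0.373 = -0.3124
A_new/A_old = e^-0.3124 ≈ 0.7317
Fraction that can be lost = 1 − 0.7317 = 0.2683

27%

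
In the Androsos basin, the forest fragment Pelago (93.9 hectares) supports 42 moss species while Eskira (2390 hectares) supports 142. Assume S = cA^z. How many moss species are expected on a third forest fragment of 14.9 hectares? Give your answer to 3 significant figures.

21.0

z = ln(142/42) / ln(2390/93.9) = 1.2182 / 3.2368 = 0.3763
c = 42 / 93.9^0.3763 = 42 / 5.526 = 7.601
S₃ = 7.601 × 14.9^0.3763 = 7.601 × 2.764 ≈ 21.01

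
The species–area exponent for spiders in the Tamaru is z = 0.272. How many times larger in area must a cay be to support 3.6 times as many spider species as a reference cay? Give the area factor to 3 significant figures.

(A₂/A₁)^0.272 = 3.6, so A₂/A₁ = 3.6^(1/0.272) = 3.6^3.676
ln(A₂/A₁) = ln 3.6 / 0.272 = 1.2809 / 0.272 = 4.7093
A₂/A₁ = e^4.7093 ≈ 111

111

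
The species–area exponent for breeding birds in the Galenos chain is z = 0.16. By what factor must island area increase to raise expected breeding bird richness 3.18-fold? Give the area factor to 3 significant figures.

1380

(A₂/A₁)^0.16 = 3.18, so A₂/A₁ = 3.18^(1/0.16) = 3.18^6.25
ln(A₂/A₁) = ln 3.18 / 0.16 = 1.1569 / 0.16 = 7.2305
A₂/A₁ = e^7.2305 ≈ 1381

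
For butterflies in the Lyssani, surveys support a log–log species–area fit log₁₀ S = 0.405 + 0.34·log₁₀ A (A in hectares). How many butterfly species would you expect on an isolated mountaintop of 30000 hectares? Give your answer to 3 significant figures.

84.6

S = 2.541 × 30000^0.34 = 2.541 × 33.28 ≈ 84.57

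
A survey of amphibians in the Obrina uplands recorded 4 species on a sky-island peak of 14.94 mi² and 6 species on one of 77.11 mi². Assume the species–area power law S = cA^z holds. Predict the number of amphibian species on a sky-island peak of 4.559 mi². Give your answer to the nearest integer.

3

z = ln(6/4) / ln(77.11/14.94) = 0.4055 / 1.6412 = 0.2471
c = 4 / 14.94^0.2471 = 4 / 1.95 = 2.051
S₃ = 2.051 × 4.559^0.2471 = 2.051 × 1.455 ≈ 2.983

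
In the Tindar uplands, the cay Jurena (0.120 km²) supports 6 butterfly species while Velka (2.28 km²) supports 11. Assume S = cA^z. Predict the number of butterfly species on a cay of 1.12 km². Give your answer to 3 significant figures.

z = ln(11/6) / ln(2.28/0.12) = 0.6061 / 2.9444 = 0.2059
c = 6 / 0.12^0.2059 = 6 / 0.6463 = 9.283
S₃ = 9.283 × 1.12^0.2059 = 9.283 × 1.024 ≈ 9.503

9.50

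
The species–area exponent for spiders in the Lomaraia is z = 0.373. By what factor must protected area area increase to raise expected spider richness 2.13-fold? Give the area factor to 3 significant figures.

7.59

(A₂/A₁)^0.373 = 2.13, so A₂/A₁ = 2.13^(1/0.373) = 2.13^2.681
ln(A₂/A₁) = ln 2.13 / 0.373 = 0.7561 / 0.373 = 2.0271
A₂/A₁ = e^2.0271 ≈ 7.592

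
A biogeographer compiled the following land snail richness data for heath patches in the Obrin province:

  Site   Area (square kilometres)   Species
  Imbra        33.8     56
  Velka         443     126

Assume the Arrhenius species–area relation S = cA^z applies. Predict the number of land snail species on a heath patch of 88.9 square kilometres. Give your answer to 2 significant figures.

z = ln(126/56) / ln(443/33.8) = 0.8109 / 2.5731 = 0.3152
c = 56 / 33.8^0.3152 = 56 / 3.033 = 18.46
S₃ = 18.46 × 88.9^0.3152 = 18.46 × 4.113 ≈ 75.95

76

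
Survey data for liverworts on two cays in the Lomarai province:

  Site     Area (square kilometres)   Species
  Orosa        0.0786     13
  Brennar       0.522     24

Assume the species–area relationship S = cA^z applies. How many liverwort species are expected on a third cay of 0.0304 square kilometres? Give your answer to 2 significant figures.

z = ln(24/13) / ln(0.522/0.0786) = 0.6131 / 1.8933 = 0.3238
c = 13 / 0.0786^0.3238 = 13 / 0.4388 = 29.62
S₃ = 29.62 × 0.0304^0.3238 = 29.62 × 0.3226 ≈ 9.558

9.6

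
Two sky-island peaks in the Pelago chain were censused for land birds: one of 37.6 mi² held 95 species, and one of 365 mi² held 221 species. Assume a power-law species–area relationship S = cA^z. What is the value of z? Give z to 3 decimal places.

Taking logs: ln S = ln c + z ln A, so z = (ln S₂ − ln S₁)/(ln A₂ − ln A₁).
z = ln(221/95) / ln(365/37.6) = ln(2.326) / ln(9.707) = 0.8443 / 2.2729 = 0.3715

0.371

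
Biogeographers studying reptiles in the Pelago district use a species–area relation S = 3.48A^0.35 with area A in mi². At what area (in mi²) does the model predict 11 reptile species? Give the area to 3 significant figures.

26.8 mi²

11 = 3.48 × A^0.35  ⇒  A^0.35 = 11/3.48 = 3.161
ln A = ln(3.161) / 0.35 = 1.1509 / 0.35 = 3.2882
A = e^3.2882 ≈ 26.79 mi²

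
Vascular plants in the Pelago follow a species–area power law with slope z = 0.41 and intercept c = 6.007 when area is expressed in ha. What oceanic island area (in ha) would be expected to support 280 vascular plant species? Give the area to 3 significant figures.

280 = 6.007 × A^0.41  ⇒  A^0.41 = 280/6.007 = 46.61
ln A = ln(46.61) / 0.41 = 3.8419 / 0.41 = 9.3704
A = e^9.3704 ≈ 11736 ha

11700 ha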